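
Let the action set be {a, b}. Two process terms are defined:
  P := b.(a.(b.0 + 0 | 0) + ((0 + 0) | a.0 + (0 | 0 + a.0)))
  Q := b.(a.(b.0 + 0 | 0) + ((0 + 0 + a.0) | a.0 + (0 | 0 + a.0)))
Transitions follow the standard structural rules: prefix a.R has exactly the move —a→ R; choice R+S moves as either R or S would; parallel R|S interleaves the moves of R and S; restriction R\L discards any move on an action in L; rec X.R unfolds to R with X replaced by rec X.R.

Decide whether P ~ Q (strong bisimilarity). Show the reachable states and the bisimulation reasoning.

Reachable graph of P (5 states):
  p0 = b.(a.(b.0 + 0 | 0) + ((0 + 0) | a.0 + (0 | 0 + a.0))) → =b=> p1
  p1 = a.(b.0 + 0 | 0) + ((0 + 0) | a.0 + (0 | 0 + a.0)) → =a=> p2, =a=> p3, =a=> p4
  p2 = (0 + 0) | 0 → deadlocked
  p3 = 0 → deadlocked
  p4 = b.0 + 0 | 0 → =b=> p3
Reachable graph of Q (7 states):
  q0 = b.(a.(b.0 + 0 | 0) + ((0 + 0 + a.0) | a.0 + (0 | 0 + a.0))) → =b=> q1
  q1 = a.(b.0 + 0 | 0) + ((0 + 0 + a.0) | a.0 + (0 | 0 + a.0)) → =a=> q2, =a=> q3, =a=> q4, =a=> q5
  q2 = (0 + 0 + a.0) | 0 → =a=> q6
  q3 = 0 → deadlocked
  q4 = 0 | a.0 → =a=> q6
  q5 = b.0 + 0 | 0 → =b=> q3
  q6 = 0 | 0 → deadlocked
Coarsest stable partition (strong bisimilarity classes):
  B0 = {p0}
  B1 = {p1}
  B2 = {p4, q5}
  B3 = {p2, p3, q3, q6}
  B4 = {q0}
  B5 = {q1}
  B6 = {q2, q4}
p0 ∈ B0, q0 ∈ B4 → different blocks

P ≁ Q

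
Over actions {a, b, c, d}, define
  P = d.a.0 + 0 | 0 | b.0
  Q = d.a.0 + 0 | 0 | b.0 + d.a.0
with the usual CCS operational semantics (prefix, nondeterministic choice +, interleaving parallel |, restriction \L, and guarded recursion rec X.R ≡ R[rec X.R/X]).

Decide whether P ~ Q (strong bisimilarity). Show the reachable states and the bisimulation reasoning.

P ~ Q

P's transition system — 4 states:
  u0 = d.a.0 + 0 | 0 | b.0 | -b-> u1, -d-> u2
  u1 = 0 | 0 | 0 | (no moves)
  u2 = a.0 | -a-> u3
  u3 = 0 | (no moves)
Q's transition system — 4 states:
  v0 = d.a.0 + 0 | 0 | b.0 + d.a.0 | -b-> v1, -d-> v2
  v1 = 0 | 0 | 0 | (no moves)
  v2 = a.0 | -a-> v3
  v3 = 0 | (no moves)
Coarsest stable partition (strong bisimilarity classes):
  B0 = {u0, v0}
  B1 = {u2, v2}
  B2 = {u1, u3, v1, v3}
u0 ∈ B0, v0 ∈ B0 → same block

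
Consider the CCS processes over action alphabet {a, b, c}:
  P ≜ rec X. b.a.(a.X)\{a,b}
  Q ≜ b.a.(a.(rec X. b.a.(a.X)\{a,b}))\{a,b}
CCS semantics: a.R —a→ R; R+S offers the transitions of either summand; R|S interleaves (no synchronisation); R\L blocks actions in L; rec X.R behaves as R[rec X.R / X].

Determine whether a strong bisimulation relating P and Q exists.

Reachable graph of P (3 states):
  u0 = rec X. b.a.(a.X)\{a,b} | --b--▸ u1
  u1 = a.(a.(rec X. b.a.(a.X)\{a,b}))\{a,b} | --a--▸ u2
  u2 = (a.(rec X. b.a.(a.X)\{a,b}))\{a,b} | ·
Reachable graph of Q (3 states):
  v0 = b.a.(a.(rec X. b.a.(a.X)\{a,b}))\{a,b} | --b--▸ v1
  v1 = a.(a.(rec X. b.a.(a.X)\{a,b}))\{a,b} | --a--▸ v2
  v2 = (a.(rec X. b.a.(a.X)\{a,b}))\{a,b} | ·
Coarsest stable partition (strong bisimilarity classes):
  B0 = {u0, v0}
  B1 = {u1, v1}
  B2 = {u2, v2}
u0 ∈ B0, v0 ∈ B0 → same block

YES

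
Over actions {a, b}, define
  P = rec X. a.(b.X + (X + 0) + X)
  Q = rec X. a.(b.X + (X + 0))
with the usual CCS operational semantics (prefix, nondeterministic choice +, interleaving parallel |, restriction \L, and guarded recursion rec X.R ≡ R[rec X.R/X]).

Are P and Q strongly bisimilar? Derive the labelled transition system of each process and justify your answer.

P ~ Q

P's transition system — 2 states:
  m0 = rec X. a.(b.X + (X + 0) + X) → --a--▸ m1
  m1 = b.(rec X. a.(b.X + (X + 0) + X)) + ((rec X. a.(b.X + (X + 0) + X)) + 0) + (rec X. a.(b.X + (X + 0) + X)) → --a--▸ m1, --b--▸ m0
Q's transition system — 2 states:
  n0 = rec X. a.(b.X + (X + 0)) → --a--▸ n1
  n1 = b.(rec X. a.(b.X + (X + 0))) + ((rec X. a.(b.X + (X + 0))) + 0) → --a--▸ n1, --b--▸ n0
Partition-refinement fixed point:
  B0 = {m0, n0}
  B1 = {m1, n1}
m0 ∈ B0, n0 ∈ B0 → same block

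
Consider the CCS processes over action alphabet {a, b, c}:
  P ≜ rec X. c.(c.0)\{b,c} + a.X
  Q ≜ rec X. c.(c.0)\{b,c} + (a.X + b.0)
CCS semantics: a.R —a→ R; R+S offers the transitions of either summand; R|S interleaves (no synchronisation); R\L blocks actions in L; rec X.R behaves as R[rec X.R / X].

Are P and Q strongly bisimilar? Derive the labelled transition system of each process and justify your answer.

Reachable graph of P (2 states):
  p0 = rec X. c.(c.0)\{b,c} + a.X | ··a··> p0, ··c··> p1
  p1 = (c.0)\{b,c} | ∅
Reachable graph of Q (3 states):
  q0 = rec X. c.(c.0)\{b,c} + (a.X + b.0) | ··a··> q0, ··b··> q1, ··c··> q2
  q1 = 0 | ∅
  q2 = (c.0)\{b,c} | ∅
Partition-refinement fixed point:
  B0 = {p0}
  B1 = {p1, q1, q2}
  B2 = {q0}
p0 ∈ B0, q0 ∈ B2 → different blocks

not bisimilar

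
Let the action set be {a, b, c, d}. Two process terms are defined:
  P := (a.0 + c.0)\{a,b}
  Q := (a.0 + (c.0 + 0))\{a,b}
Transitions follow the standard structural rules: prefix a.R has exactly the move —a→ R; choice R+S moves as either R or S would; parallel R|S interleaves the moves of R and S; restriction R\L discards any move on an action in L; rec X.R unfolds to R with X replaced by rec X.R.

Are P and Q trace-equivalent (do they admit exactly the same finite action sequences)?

traces(P) = traces(Q)

LTS(P): 2 reachable states
  p0 = (a.0 + c.0)\{a,b} has moves —c→ p1
  p1 = 0\{a,b} has moves (no moves)
LTS(Q): 2 reachable states
  q0 = (a.0 + (c.0 + 0))\{a,b} has moves —c→ q1
  q1 = 0\{a,b} has moves (no moves)
Bisimilarity quotient blocks:
  B0 = {p0, q0}
  B1 = {p1, q1}
p0 ∈ B0, q0 ∈ B0 → same block
Bisimilar ⇒ trace-equivalent.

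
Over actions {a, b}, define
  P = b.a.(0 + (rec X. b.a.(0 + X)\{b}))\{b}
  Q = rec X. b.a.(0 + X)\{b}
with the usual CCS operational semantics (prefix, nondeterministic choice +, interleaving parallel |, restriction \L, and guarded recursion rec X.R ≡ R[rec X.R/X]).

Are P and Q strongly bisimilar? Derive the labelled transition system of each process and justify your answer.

P's transition system — 3 states:
  s0 = b.a.(0 + (rec X. b.a.(0 + X)\{b}))\{b} has moves -b-> s1
  s1 = a.(0 + (rec X. b.a.(0 + X)\{b}))\{b} has moves -a-> s2
  s2 = (0 + (rec X. b.a.(0 + X)\{b}))\{b} has moves (no moves)
Q's transition system — 3 states:
  t0 = rec X. b.a.(0 + X)\{b} has moves -b-> t1
  t1 = a.(0 + (rec X. b.a.(0 + X)\{b}))\{b} has moves -a-> t2
  t2 = (0 + (rec X. b.a.(0 + X)\{b}))\{b} has moves (no moves)
Partition-refinement fixed point:
  B0 = {s0, t0}
  B1 = {s1, t1}
  B2 = {s2, t2}
s0 ∈ B0, t0 ∈ B0 → same block

P ~ Q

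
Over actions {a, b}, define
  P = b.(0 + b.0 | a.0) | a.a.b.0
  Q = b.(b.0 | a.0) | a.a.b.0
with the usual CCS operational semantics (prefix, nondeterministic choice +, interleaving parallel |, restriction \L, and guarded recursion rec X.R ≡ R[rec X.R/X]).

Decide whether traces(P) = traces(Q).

P's transition system — 20 states:
  s0 = b.(0 + b.0 | a.0) | a.a.b.0 has moves =a=> s1, =b=> s2
  s1 = b.(0 + b.0 | a.0) | a.b.0 has moves =a=> s3, =b=> s4
  s2 = (0 + b.0 | a.0) | a.a.b.0 has moves =a=> s4, =a=> s5, =b=> s6
  s3 = b.(0 + b.0 | a.0) | b.0 has moves =b=> s7, =b=> s8
  s4 = (0 + b.0 | a.0) | a.b.0 has moves =a=> s7, =a=> s9, =b=> s10
  s5 = b.0 | 0 | a.a.b.0 has moves =a=> s9, =b=> s11
  s6 = 0 | a.0 | a.a.b.0 has moves =a=> s10, =a=> s11
  s7 = (0 + b.0 | a.0) | b.0 has moves =a=> s12, =b=> s13, =b=> s14
  s8 = b.(0 + b.0 | a.0) | 0 has moves =b=> s13
  s9 = b.0 | 0 | a.b.0 has moves =a=> s12, =b=> s15
  s10 = 0 | a.0 | a.b.0 has moves =a=> s14, =a=> s15
  s11 = 0 | 0 | a.a.b.0 has moves =a=> s15
  s12 = b.0 | 0 | b.0 has moves =b=> s16, =b=> s17
  s13 = (0 + b.0 | a.0) | 0 has moves =a=> s17, =b=> s18
  s14 = 0 | a.0 | b.0 has moves =a=> s16, =b=> s18
  s15 = 0 | 0 | a.b.0 has moves =a=> s16
  s16 = 0 | 0 | b.0 has moves =b=> s19
  s17 = b.0 | 0 | 0 has moves =b=> s19
  s18 = 0 | a.0 | 0 has moves =a=> s19
  s19 = 0 | 0 | 0 has moves (no moves)
Q's transition system — 20 states:
  t0 = b.(b.0 | a.0) | a.a.b.0 has moves =a=> t1, =b=> t2
  t1 = b.(b.0 | a.0) | a.b.0 has moves =a=> t3, =b=> t4
  t2 = b.0 | a.0 | a.a.b.0 has moves =a=> t4, =a=> t5, =b=> t6
  t3 = b.(b.0 | a.0) | b.0 has moves =b=> t7, =b=> t8
  t4 = b.0 | a.0 | a.b.0 has moves =a=> t8, =a=> t9, =b=> t10
  t5 = b.0 | 0 | a.a.b.0 has moves =a=> t9, =b=> t11
  t6 = 0 | a.0 | a.a.b.0 has moves =a=> t10, =a=> t11
  t7 = b.(b.0 | a.0) | 0 has moves =b=> t12
  t8 = b.0 | a.0 | b.0 has moves =a=> t13, =b=> t12, =b=> t14
  t9 = b.0 | 0 | a.b.0 has moves =a=> t13, =b=> t15
  t10 = 0 | a.0 | a.b.0 has moves =a=> t14, =a=> t15
  t11 = 0 | 0 | a.a.b.0 has moves =a=> t15
  t12 = b.0 | a.0 | 0 has moves =a=> t16, =b=> t17
  t13 = b.0 | 0 | b.0 has moves =b=> t16, =b=> t18
  t14 = 0 | a.0 | b.0 has moves =a=> t18, =b=> t17
  t15 = 0 | 0 | a.b.0 has moves =a=> t18
  t16 = b.0 | 0 | 0 has moves =b=> t19
  t17 = 0 | a.0 | 0 has moves =a=> t19
  t18 = 0 | 0 | b.0 has moves =b=> t19
  t19 = 0 | 0 | 0 has moves (no moves)
Partition-refinement fixed point:
  B0 = {s0, t0}
  B1 = {s1, t1}
  B2 = {s3, t3}
  B3 = {s8, t7}
  B4 = {s13, s14, t12, t14}
  B5 = {s18, t17}
  B6 = {s19, t19}
  B7 = {s16, s17, t16, t18}
  B8 = {s7, t8}
  B9 = {s12, t13}
  B10 = {s4, t4}
  B11 = {s9, t9}
  B12 = {s15, t15}
  B13 = {s10, t10}
  B14 = {s2, t2}
  B15 = {s6, t6}
  B16 = {s11, t11}
  B17 = {s5, t5}
s0 ∈ B0, t0 ∈ B0 → same block
Bisimilar ⇒ trace-equivalent.

trace-equivalent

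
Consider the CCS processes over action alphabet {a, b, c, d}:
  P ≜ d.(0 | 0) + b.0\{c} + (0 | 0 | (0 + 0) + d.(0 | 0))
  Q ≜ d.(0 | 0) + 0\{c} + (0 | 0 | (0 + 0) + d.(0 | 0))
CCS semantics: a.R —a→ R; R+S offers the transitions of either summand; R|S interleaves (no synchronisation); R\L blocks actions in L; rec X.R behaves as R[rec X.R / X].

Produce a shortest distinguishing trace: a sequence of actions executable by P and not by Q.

P's transition system — 3 states:
  m0 = d.(0 | 0) + b.0\{c} + (0 | 0 | (0 + 0) + d.(0 | 0)) :: -b-> m1, -d-> m2
  m1 = 0\{c} :: ∅
  m2 = 0 | 0 :: ∅
Q's transition system — 2 states:
  n0 = d.(0 | 0) + 0\{c} + (0 | 0 | (0 + 0) + d.(0 | 0)) :: -d-> n1
  n1 = 0 | 0 :: ∅
Executing b from P (initial set {m0}):
  step 1 (b): {m1}
  ✓ P
Executing b from Q (initial set {n0}):
  step 1 (b): ∅  — Q cannot continue

b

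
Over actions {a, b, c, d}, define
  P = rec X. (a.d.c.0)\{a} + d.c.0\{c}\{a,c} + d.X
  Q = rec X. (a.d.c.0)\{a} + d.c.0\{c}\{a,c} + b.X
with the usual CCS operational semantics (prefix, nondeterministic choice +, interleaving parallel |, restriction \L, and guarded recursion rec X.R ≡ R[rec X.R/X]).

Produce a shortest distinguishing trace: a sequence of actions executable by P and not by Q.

LTS(P): 3 reachable states
  s0 = rec X. (a.d.c.0)\{a} + d.c.0\{c}\{a,c} + d.X :: --d--▸ s0, --d--▸ s1
  s1 = c.0\{c}\{a,c} :: --c--▸ s2
  s2 = 0\{c}\{a,c} :: ·
LTS(Q): 3 reachable states
  t0 = rec X. (a.d.c.0)\{a} + d.c.0\{c}\{a,c} + b.X :: --b--▸ t0, --d--▸ t1
  t1 = c.0\{c}\{a,c} :: --c--▸ t2
  t2 = 0\{c}\{a,c} :: ·
Run σ = ⟨dd⟩ on P: start {s0}
  [1] d ⇒ {s0, s1}
  [2] d ⇒ {s0, s1}
  P completes σ.
Run σ = ⟨dd⟩ on Q: start {t0}
  [1] d ⇒ {t1}
  [2] d ⇒ ∅  — Q cannot continue

dd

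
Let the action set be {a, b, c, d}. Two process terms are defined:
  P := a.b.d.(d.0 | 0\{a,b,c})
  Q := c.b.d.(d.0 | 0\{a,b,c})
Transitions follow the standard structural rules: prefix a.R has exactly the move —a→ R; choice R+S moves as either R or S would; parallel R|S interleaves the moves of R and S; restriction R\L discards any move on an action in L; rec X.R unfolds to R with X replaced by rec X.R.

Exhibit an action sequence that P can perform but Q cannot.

a

Reachable graph of P (5 states):
  u0 = a.b.d.(d.0 | 0\{a,b,c}) | ··a··> u1
  u1 = b.d.(d.0 | 0\{a,b,c}) | ··b··> u2
  u2 = d.(d.0 | 0\{a,b,c}) | ··d··> u3
  u3 = d.0 | 0\{a,b,c} | ··d··> u4
  u4 = 0 | 0\{a,b,c} | ·
Reachable graph of Q (5 states):
  v0 = c.b.d.(d.0 | 0\{a,b,c}) | ··c··> v1
  v1 = b.d.(d.0 | 0\{a,b,c}) | ··b··> v2
  v2 = d.(d.0 | 0\{a,b,c}) | ··d··> v3
  v3 = d.0 | 0\{a,b,c} | ··d··> v4
  v4 = 0 | 0\{a,b,c} | ·
Executing a from P (initial set {u0}):
  step 1 (a): {u1}
  ✓ P
Executing a from Q (initial set {v0}):
  step 1 (a): no successor for Q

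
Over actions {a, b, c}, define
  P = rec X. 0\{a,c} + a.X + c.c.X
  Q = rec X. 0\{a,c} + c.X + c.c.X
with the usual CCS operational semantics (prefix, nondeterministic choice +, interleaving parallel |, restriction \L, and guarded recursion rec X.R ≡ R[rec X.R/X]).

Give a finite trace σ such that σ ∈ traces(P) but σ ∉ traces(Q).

Reachable graph of P (2 states):
  m0 = rec X. 0\{a,c} + a.X + c.c.X :: —a→ m0, —c→ m1
  m1 = c.(rec X. 0\{a,c} + a.X + c.c.X) :: —c→ m0
Reachable graph of Q (2 states):
  n0 = rec X. 0\{a,c} + c.X + c.c.X :: —c→ n0, —c→ n1
  n1 = c.(rec X. 0\{a,c} + c.X + c.c.X) :: —c→ n0
Executing a from P (initial set {m0}):
  step 1 (a): {m0}
  ✓ P
Executing a from Q (initial set {n0}):
  step 1 (a): ∅  — Q cannot continue

a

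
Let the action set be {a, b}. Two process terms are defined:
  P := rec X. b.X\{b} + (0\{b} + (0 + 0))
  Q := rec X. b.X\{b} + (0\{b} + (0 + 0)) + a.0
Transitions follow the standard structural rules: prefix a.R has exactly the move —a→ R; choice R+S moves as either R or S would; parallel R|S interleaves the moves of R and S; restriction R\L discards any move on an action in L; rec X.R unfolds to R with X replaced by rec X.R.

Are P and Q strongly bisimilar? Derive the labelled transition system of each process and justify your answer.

LTS(P): 2 reachable states
  m0 = rec X. b.X\{b} + (0\{b} + (0 + 0)) ⊢ --b--▸ m1
  m1 = (rec X. b.X\{b} + (0\{b} + (0 + 0)))\{b} ⊢ stopped
LTS(Q): 4 reachable states
  n0 = rec X. b.X\{b} + (0\{b} + (0 + 0)) + a.0 ⊢ --a--▸ n1, --b--▸ n2
  n1 = 0 ⊢ stopped
  n2 = (rec X. b.X\{b} + (0\{b} + (0 + 0)) + a.0)\{b} ⊢ --a--▸ n3
  n3 = 0\{b} ⊢ stopped
Partition-refinement fixed point:
  B0 = {m0}
  B1 = {m1, n1, n3}
  B2 = {n0}
  B3 = {n2}
m0 ∈ B0, n0 ∈ B2 → different blocks

not bisimilar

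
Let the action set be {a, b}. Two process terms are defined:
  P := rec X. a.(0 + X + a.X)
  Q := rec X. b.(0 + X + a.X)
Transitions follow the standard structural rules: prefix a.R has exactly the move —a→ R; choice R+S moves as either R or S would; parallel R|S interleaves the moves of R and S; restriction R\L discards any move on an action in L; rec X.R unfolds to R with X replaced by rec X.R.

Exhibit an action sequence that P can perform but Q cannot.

P's transition system — 2 states:
  s0 = rec X. a.(0 + X + a.X) has moves --a--▸ s1
  s1 = 0 + (rec X. a.(0 + X + a.X)) + a.(rec X. a.(0 + X + a.X)) has moves --a--▸ s0, --a--▸ s1
Q's transition system — 2 states:
  t0 = rec X. b.(0 + X + a.X) has moves --b--▸ t1
  t1 = 0 + (rec X. b.(0 + X + a.X)) + a.(rec X. b.(0 + X + a.X)) has moves --a--▸ t0, --b--▸ t1
Run σ = ⟨a⟩ on P: start {s0}
  [1] a ⇒ {s1}
  — P admits the full trace.
Run σ = ⟨a⟩ on Q: start {t0}
  [1] a ⇒ ∅  — Q cannot continue

a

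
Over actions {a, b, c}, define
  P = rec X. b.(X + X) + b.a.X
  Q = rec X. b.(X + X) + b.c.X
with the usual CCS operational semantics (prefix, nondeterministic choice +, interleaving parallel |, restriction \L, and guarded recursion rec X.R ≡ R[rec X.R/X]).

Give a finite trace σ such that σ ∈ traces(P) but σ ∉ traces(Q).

ba

P's transition system — 3 states:
  s0 = rec X. b.(X + X) + b.a.X :: —b→ s1, —b→ s2
  s1 = (rec X. b.(X + X) + b.a.X) + (rec X. b.(X + X) + b.a.X) :: —b→ s1, —b→ s2
  s2 = a.(rec X. b.(X + X) + b.a.X) :: —a→ s0
Q's transition system — 3 states:
  t0 = rec X. b.(X + X) + b.c.X :: —b→ t1, —b→ t2
  t1 = (rec X. b.(X + X) + b.c.X) + (rec X. b.(X + X) + b.c.X) :: —b→ t1, —b→ t2
  t2 = c.(rec X. b.(X + X) + b.c.X) :: —c→ t0
Run σ = ⟨ba⟩ on P: start {s0}
  [1] b ⇒ {s1, s2}
  [2] a ⇒ {s0}
  — P admits the full trace.
Run σ = ⟨ba⟩ on Q: start {t0}
  [1] b ⇒ {t1, t2}
  [2] a ⇒ ∅  — Q cannot continue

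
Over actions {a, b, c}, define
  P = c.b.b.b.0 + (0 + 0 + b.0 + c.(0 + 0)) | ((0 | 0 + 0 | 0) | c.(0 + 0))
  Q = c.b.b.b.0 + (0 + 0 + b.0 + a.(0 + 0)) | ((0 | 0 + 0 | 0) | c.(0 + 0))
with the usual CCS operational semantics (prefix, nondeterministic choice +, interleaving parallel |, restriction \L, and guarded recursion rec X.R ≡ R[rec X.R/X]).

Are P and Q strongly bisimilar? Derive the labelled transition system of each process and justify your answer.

P's transition system — 10 states:
  s0 = c.b.b.b.0 + (0 + 0 + b.0 + c.(0 + 0)) | ((0 | 0 + 0 | 0) | c.(0 + 0)) has moves --b--▸ s1, --c--▸ s2, --c--▸ s3, --c--▸ s4
  s1 = 0 | ((0 | 0 + 0 | 0) | c.(0 + 0)) has moves --c--▸ s5
  s2 = (0 + 0 + b.0 + c.(0 + 0)) | ((0 | 0 + 0 | 0) | (0 + 0)) has moves --b--▸ s5, --c--▸ s6
  s3 = (0 + 0) | ((0 | 0 + 0 | 0) | c.(0 + 0)) has moves --c--▸ s6
  s4 = b.b.b.0 has moves --b--▸ s7
  s5 = 0 | ((0 | 0 + 0 | 0) | (0 + 0)) has moves ∅
  s6 = (0 + 0) | ((0 | 0 + 0 | 0) | (0 + 0)) has moves ∅
  s7 = b.b.0 has moves --b--▸ s8
  s8 = b.0 has moves --b--▸ s9
  s9 = 0 has moves ∅
Q's transition system — 10 states:
  t0 = c.b.b.b.0 + (0 + 0 + b.0 + a.(0 + 0)) | ((0 | 0 + 0 | 0) | c.(0 + 0)) has moves --a--▸ t1, --b--▸ t2, --c--▸ t3, --c--▸ t4
  t1 = (0 + 0) | ((0 | 0 + 0 | 0) | c.(0 + 0)) has moves --c--▸ t5
  t2 = 0 | ((0 | 0 + 0 | 0) | c.(0 + 0)) has moves --c--▸ t6
  t3 = (0 + 0 + b.0 + a.(0 + 0)) | ((0 | 0 + 0 | 0) | (0 + 0)) has moves --a--▸ t5, --b--▸ t6
  t4 = b.b.b.0 has moves --b--▸ t7
  t5 = (0 + 0) | ((0 | 0 + 0 | 0) | (0 + 0)) has moves ∅
  t6 = 0 | ((0 | 0 + 0 | 0) | (0 + 0)) has moves ∅
  t7 = b.b.0 has moves --b--▸ t8
  t8 = b.0 has moves --b--▸ t9
  t9 = 0 has moves ∅
Bisimilarity quotient blocks:
  B0 = {s0}
  B1 = {s2}
  B2 = {s5, s6, s9, t5, t6, t9}
  B3 = {s4, t4}
  B4 = {s7, t7}
  B5 = {s8, t8}
  B6 = {s1, s3, t1, t2}
  B7 = {t0}
  B8 = {t3}
s0 ∈ B0, t0 ∈ B7 → different blocks

not bisimilar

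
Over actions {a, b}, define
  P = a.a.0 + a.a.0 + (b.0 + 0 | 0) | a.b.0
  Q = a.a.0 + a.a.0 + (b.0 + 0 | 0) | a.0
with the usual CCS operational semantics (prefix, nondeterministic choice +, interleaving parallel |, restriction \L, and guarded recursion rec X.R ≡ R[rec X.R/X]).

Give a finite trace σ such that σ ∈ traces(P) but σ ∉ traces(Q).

LTS(P): 8 reachable states
  s0 = a.a.0 + a.a.0 + (b.0 + 0 | 0) | a.b.0 | -a-> s1, -a-> s2, -b-> s3
  s1 = (b.0 + 0 | 0) | b.0 | -b-> s4, -b-> s5
  s2 = a.0 | -a-> s6
  s3 = 0 | a.b.0 | -a-> s5
  s4 = (b.0 + 0 | 0) | 0 | -b-> s7
  s5 = 0 | b.0 | -b-> s7
  s6 = 0 | stopped
  s7 = 0 | 0 | stopped
LTS(Q): 6 reachable states
  t0 = a.a.0 + a.a.0 + (b.0 + 0 | 0) | a.0 | -a-> t1, -a-> t2, -b-> t3
  t1 = (b.0 + 0 | 0) | 0 | -b-> t4
  t2 = a.0 | -a-> t5
  t3 = 0 | a.0 | -a-> t4
  t4 = 0 | 0 | stopped
  t5 = 0 | stopped
Run σ = ⟨abb⟩ on P: start {s0}
  step 1 (a): {s1, s2}
  step 2 (b): {s4, s5}
  step 3 (b): {s7}
  P completes σ.
Run σ = ⟨abb⟩ on Q: start {t0}
  step 1 (a): {t1, t2}
  step 2 (b): {t4}
  step 3 (b): ∅  — Q cannot continue

abb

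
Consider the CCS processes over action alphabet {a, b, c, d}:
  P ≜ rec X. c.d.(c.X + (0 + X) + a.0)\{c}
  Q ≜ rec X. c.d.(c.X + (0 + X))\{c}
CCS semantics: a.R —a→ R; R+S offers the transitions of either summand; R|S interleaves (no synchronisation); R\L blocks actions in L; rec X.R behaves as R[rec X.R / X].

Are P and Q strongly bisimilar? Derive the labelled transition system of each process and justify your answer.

Reachable graph of P (4 states):
  s0 = rec X. c.d.(c.X + (0 + X) + a.0)\{c} :: --c--▸ s1
  s1 = d.(c.(rec X. c.d.(c.X + (0 + X) + a.0)\{c}) + (0 + (rec X. c.d.(c.X + (0 + X) + a.0)\{c})) + a.0)\{c} :: --d--▸ s2
  s2 = (c.(rec X. c.d.(c.X + (0 + X) + a.0)\{c}) + (0 + (rec X. c.d.(c.X + (0 + X) + a.0)\{c})) + a.0)\{c} :: --a--▸ s3
  s3 = 0\{c} :: ∅
Reachable graph of Q (3 states):
  t0 = rec X. c.d.(c.X + (0 + X))\{c} :: --c--▸ t1
  t1 = d.(c.(rec X. c.d.(c.X + (0 + X))\{c}) + (0 + (rec X. c.d.(c.X + (0 + X))\{c})))\{c} :: --d--▸ t2
  t2 = (c.(rec X. c.d.(c.X + (0 + X))\{c}) + (0 + (rec X. c.d.(c.X + (0 + X))\{c})))\{c} :: ∅
Coarsest stable partition (strong bisimilarity classes):
  B0 = {s0}
  B1 = {s1}
  B2 = {s2}
  B3 = {s3, t2}
  B4 = {t0}
  B5 = {t1}
s0 ∈ B0, t0 ∈ B4 → different blocks

P ≁ Q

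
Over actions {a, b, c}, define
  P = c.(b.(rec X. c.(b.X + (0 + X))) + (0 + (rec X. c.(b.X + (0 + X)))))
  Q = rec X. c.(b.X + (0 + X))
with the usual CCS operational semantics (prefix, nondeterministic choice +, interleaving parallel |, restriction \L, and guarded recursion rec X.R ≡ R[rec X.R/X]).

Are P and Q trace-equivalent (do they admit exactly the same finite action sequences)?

trace-equivalent

Reachable graph of P (3 states):
  s0 = c.(b.(rec X. c.(b.X + (0 + X))) + (0 + (rec X. c.(b.X + (0 + X))))) :: ··c··> s1
  s1 = b.(rec X. c.(b.X + (0 + X))) + (0 + (rec X. c.(b.X + (0 + X)))) :: ··b··> s2, ··c··> s1
  s2 = rec X. c.(b.X + (0 + X)) :: ··c··> s1
Reachable graph of Q (2 states):
  t0 = rec X. c.(b.X + (0 + X)) :: ··c··> t1
  t1 = b.(rec X. c.(b.X + (0 + X))) + (0 + (rec X. c.(b.X + (0 + X)))) :: ··b··> t0, ··c··> t1
Bisimilarity quotient blocks:
  B0 = {s0, s2, t0}
  B1 = {s1, t1}
s0 ∈ B0, t0 ∈ B0 → same block
Bisimilar ⇒ trace-equivalent.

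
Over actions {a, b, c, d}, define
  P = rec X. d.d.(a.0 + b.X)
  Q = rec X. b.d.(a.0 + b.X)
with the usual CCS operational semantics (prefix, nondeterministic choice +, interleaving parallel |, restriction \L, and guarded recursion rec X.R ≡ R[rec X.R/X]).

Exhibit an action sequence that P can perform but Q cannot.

d

LTS(P): 4 reachable states
  u0 = rec X. d.d.(a.0 + b.X) | =d=> u1
  u1 = d.(a.0 + b.(rec X. d.d.(a.0 + b.X))) | =d=> u2
  u2 = a.0 + b.(rec X. d.d.(a.0 + b.X)) | =a=> u3, =b=> u0
  u3 = 0 | ·
LTS(Q): 4 reachable states
  v0 = rec X. b.d.(a.0 + b.X) | =b=> v1
  v1 = d.(a.0 + b.(rec X. b.d.(a.0 + b.X))) | =d=> v2
  v2 = a.0 + b.(rec X. b.d.(a.0 + b.X)) | =a=> v3, =b=> v0
  v3 = 0 | ·
Trace ⟨d⟩ through P, begin at {u0}:
  step 1 (d): {u1}
  — P admits the full trace.
Trace ⟨d⟩ through Q, begin at {v0}:
  step 1 (d): ∅  — Q cannot continue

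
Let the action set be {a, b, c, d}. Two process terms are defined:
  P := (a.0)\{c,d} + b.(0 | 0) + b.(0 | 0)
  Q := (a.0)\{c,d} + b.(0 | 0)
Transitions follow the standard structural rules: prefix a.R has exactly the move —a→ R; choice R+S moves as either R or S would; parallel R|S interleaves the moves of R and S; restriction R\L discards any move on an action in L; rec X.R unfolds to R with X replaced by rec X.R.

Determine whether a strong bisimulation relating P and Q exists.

bisimilar

Reachable graph of P (3 states):
  m0 = (a.0)\{c,d} + b.(0 | 0) + b.(0 | 0) ⊢ -a-> m1, -b-> m2
  m1 = 0\{c,d} ⊢ ∅
  m2 = 0 | 0 ⊢ ∅
Reachable graph of Q (3 states):
  n0 = (a.0)\{c,d} + b.(0 | 0) ⊢ -a-> n1, -b-> n2
  n1 = 0\{c,d} ⊢ ∅
  n2 = 0 | 0 ⊢ ∅
Coarsest stable partition (strong bisimilarity classes):
  B0 = {m0, n0}
  B1 = {m1, m2, n1, n2}
m0 ∈ B0, n0 ∈ B0 → same block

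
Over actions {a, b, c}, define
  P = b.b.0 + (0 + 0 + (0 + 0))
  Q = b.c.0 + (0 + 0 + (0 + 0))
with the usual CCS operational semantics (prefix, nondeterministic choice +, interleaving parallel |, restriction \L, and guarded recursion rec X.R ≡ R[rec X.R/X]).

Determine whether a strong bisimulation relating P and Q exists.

P's transition system — 3 states:
  s0 = b.b.0 + (0 + 0 + (0 + 0)) | --b--▸ s1
  s1 = b.0 | --b--▸ s2
  s2 = 0 | deadlocked
Q's transition system — 3 states:
  t0 = b.c.0 + (0 + 0 + (0 + 0)) | --b--▸ t1
  t1 = c.0 | --c--▸ t2
  t2 = 0 | deadlocked
Bisimilarity quotient blocks:
  B0 = {s0}
  B1 = {s1}
  B2 = {s2, t2}
  B3 = {t0}
  B4 = {t1}
s0 ∈ B0, t0 ∈ B3 → different blocks

P ≁ Q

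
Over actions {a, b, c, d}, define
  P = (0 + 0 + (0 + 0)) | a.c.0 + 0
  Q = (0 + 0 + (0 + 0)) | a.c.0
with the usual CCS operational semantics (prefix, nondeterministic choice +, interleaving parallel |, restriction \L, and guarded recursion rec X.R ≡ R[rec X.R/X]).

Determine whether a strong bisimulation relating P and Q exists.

bisimilar

Reachable graph of P (3 states):
  u0 = (0 + 0 + (0 + 0)) | a.c.0 + 0 | ··a··> u1
  u1 = (0 + 0 + (0 + 0)) | c.0 | ··c··> u2
  u2 = (0 + 0 + (0 + 0)) | 0 | ·
Reachable graph of Q (3 states):
  v0 = (0 + 0 + (0 + 0)) | a.c.0 | ··a··> v1
  v1 = (0 + 0 + (0 + 0)) | c.0 | ··c··> v2
  v2 = (0 + 0 + (0 + 0)) | 0 | ·
Coarsest stable partition (strong bisimilarity classes):
  B0 = {u0, v0}
  B1 = {u1, v1}
  B2 = {u2, v2}
u0 ∈ B0, v0 ∈ B0 → same block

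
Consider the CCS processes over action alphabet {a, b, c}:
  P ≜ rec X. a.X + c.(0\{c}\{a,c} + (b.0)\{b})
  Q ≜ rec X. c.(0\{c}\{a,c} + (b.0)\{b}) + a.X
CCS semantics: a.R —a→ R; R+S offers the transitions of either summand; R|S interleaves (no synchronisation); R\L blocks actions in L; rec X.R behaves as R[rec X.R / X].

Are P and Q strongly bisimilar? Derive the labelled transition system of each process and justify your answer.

P's transition system — 2 states:
  u0 = rec X. a.X + c.(0\{c}\{a,c} + (b.0)\{b}) → ··a··> u0, ··c··> u1
  u1 = 0\{c}\{a,c} + (b.0)\{b} → (no moves)
Q's transition system — 2 states:
  v0 = rec X. c.(0\{c}\{a,c} + (b.0)\{b}) + a.X → ··a··> v0, ··c··> v1
  v1 = 0\{c}\{a,c} + (b.0)\{b} → (no moves)
Partition-refinement fixed point:
  B0 = {u0, v0}
  B1 = {u1, v1}
u0 ∈ B0, v0 ∈ B0 → same block

YES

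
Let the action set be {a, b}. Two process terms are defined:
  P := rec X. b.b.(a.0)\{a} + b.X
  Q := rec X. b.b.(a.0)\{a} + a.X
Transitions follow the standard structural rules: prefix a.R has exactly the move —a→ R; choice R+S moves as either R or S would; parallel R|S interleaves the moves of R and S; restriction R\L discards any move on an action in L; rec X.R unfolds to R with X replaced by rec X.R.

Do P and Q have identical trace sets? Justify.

NO — witness ⟨bbb⟩

P's transition system — 3 states:
  s0 = rec X. b.b.(a.0)\{a} + b.X has moves —b→ s0, —b→ s1
  s1 = b.(a.0)\{a} has moves —b→ s2
  s2 = (a.0)\{a} has moves stopped
Q's transition system — 3 states:
  t0 = rec X. b.b.(a.0)\{a} + a.X has moves —a→ t0, —b→ t1
  t1 = b.(a.0)\{a} has moves —b→ t2
  t2 = (a.0)\{a} has moves stopped
Executing bbb from P (initial set {s0}):
  [1] b ⇒ {s0, s1}
  [2] b ⇒ {s0, s1, s2}
  [3] b ⇒ {s0, s1, s2}
  P completes σ.
Executing bbb from Q (initial set {t0}):
  [1] b ⇒ {t1}
  [2] b ⇒ {t2}
  [3] b ⇒ no successor for Q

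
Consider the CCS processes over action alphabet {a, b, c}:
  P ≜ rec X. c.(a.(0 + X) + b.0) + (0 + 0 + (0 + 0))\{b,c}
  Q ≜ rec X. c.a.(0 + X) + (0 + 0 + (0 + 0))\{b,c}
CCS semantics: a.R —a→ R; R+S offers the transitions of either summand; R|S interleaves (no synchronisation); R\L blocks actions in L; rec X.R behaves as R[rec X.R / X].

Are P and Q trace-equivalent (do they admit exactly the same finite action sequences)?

NO — witness ⟨cb⟩

P's transition system — 4 states:
  m0 = rec X. c.(a.(0 + X) + b.0) + (0 + 0 + (0 + 0))\{b,c} | —c→ m1
  m1 = a.(0 + (rec X. c.(a.(0 + X) + b.0) + (0 + 0 + (0 + 0))\{b,c})) + b.0 | —a→ m2, —b→ m3
  m2 = 0 + (rec X. c.(a.(0 + X) + b.0) + (0 + 0 + (0 + 0))\{b,c}) | —c→ m1
  m3 = 0 | ·
Q's transition system — 3 states:
  n0 = rec X. c.a.(0 + X) + (0 + 0 + (0 + 0))\{b,c} | —c→ n1
  n1 = a.(0 + (rec X. c.a.(0 + X) + (0 + 0 + (0 + 0))\{b,c})) | —a→ n2
  n2 = 0 + (rec X. c.a.(0 + X) + (0 + 0 + (0 + 0))\{b,c}) | —c→ n1
Trace ⟨cb⟩ through P, begin at {m0}:
  after c @ step 1: {m1}
  after b @ step 2: {m3}
  — P admits the full trace.
Trace ⟨cb⟩ through Q, begin at {n0}:
  after c @ step 1: {n1}
  after b @ step 2: ∅ (Q stuck)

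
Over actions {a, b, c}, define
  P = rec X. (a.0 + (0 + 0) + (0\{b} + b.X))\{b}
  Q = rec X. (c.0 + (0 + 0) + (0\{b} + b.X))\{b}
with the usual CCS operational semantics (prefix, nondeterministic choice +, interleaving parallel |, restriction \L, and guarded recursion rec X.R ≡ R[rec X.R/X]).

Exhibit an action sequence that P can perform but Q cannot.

Reachable graph of P (2 states):
  p0 = rec X. (a.0 + (0 + 0) + (0\{b} + b.X))\{b} ⊢ ··a··> p1
  p1 = 0\{b} ⊢ ·
Reachable graph of Q (2 states):
  q0 = rec X. (c.0 + (0 + 0) + (0\{b} + b.X))\{b} ⊢ ··c··> q1
  q1 = 0\{b} ⊢ ·
Executing a from P (initial set {p0}):
  [1] a ⇒ {p1}
  P completes σ.
Executing a from Q (initial set {q0}):
  [1] a ⇒ ∅ (Q stuck)

a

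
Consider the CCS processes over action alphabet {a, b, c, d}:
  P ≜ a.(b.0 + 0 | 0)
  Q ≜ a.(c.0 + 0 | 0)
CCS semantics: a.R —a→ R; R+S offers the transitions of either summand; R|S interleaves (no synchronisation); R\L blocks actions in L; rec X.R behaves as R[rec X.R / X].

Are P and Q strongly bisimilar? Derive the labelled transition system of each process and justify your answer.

NO

LTS(P): 3 reachable states
  m0 = a.(b.0 + 0 | 0) :: ··a··> m1
  m1 = b.0 + 0 | 0 :: ··b··> m2
  m2 = 0 :: stopped
LTS(Q): 3 reachable states
  n0 = a.(c.0 + 0 | 0) :: ··a··> n1
  n1 = c.0 + 0 | 0 :: ··c··> n2
  n2 = 0 :: stopped
Bisimilarity quotient blocks:
  B0 = {m0}
  B1 = {m1}
  B2 = {m2, n2}
  B3 = {n0}
  B4 = {n1}
m0 ∈ B0, n0 ∈ B3 → different blocks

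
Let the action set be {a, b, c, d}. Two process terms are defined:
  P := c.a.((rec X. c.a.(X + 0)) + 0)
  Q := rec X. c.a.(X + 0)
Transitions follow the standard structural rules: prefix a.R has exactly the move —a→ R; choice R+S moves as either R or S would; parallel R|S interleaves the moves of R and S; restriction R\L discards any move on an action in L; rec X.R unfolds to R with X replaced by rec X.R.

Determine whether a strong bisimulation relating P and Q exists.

YES

Reachable graph of P (3 states):
  p0 = c.a.((rec X. c.a.(X + 0)) + 0) | =c=> p1
  p1 = a.((rec X. c.a.(X + 0)) + 0) | =a=> p2
  p2 = (rec X. c.a.(X + 0)) + 0 | =c=> p1
Reachable graph of Q (3 states):
  q0 = rec X. c.a.(X + 0) | =c=> q1
  q1 = a.((rec X. c.a.(X + 0)) + 0) | =a=> q2
  q2 = (rec X. c.a.(X + 0)) + 0 | =c=> q1
Bisimilarity quotient blocks:
  B0 = {p0, p2, q0, q2}
  B1 = {p1, q1}
p0 ∈ B0, q0 ∈ B0 → same block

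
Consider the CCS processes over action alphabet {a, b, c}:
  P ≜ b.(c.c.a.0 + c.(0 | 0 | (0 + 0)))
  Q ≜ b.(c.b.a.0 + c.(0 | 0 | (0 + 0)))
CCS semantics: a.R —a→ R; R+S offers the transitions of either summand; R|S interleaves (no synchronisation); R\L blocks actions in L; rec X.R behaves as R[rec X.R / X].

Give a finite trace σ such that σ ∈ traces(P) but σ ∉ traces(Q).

Reachable graph of P (6 states):
  s0 = b.(c.c.a.0 + c.(0 | 0 | (0 + 0))) :: --b--▸ s1
  s1 = c.c.a.0 + c.(0 | 0 | (0 + 0)) :: --c--▸ s2, --c--▸ s3
  s2 = 0 | 0 | (0 + 0) :: ·
  s3 = c.a.0 :: --c--▸ s4
  s4 = a.0 :: --a--▸ s5
  s5 = 0 :: ·
Reachable graph of Q (6 states):
  t0 = b.(c.b.a.0 + c.(0 | 0 | (0 + 0))) :: --b--▸ t1
  t1 = c.b.a.0 + c.(0 | 0 | (0 + 0)) :: --c--▸ t2, --c--▸ t3
  t2 = 0 | 0 | (0 + 0) :: ·
  t3 = b.a.0 :: --b--▸ t4
  t4 = a.0 :: --a--▸ t5
  t5 = 0 :: ·
Run σ = ⟨bcc⟩ on P: start {s0}
  after b @ step 1: {s1}
  after c @ step 2: {s2, s3}
  after c @ step 3: {s4}
  P completes σ.
Run σ = ⟨bcc⟩ on Q: start {t0}
  after b @ step 1: {t1}
  after c @ step 2: {t2, t3}
  after c @ step 3: no successor for Q

bcc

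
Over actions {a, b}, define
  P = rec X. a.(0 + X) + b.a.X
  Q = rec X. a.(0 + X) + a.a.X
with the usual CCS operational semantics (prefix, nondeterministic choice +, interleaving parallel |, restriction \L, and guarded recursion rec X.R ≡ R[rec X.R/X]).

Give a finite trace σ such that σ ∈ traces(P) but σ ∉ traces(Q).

LTS(P): 3 reachable states
  m0 = rec X. a.(0 + X) + b.a.X :: —a→ m1, —b→ m2
  m1 = 0 + (rec X. a.(0 + X) + b.a.X) :: —a→ m1, —b→ m2
  m2 = a.(rec X. a.(0 + X) + b.a.X) :: —a→ m0
LTS(Q): 3 reachable states
  n0 = rec X. a.(0 + X) + a.a.X :: —a→ n1, —a→ n2
  n1 = 0 + (rec X. a.(0 + X) + a.a.X) :: —a→ n1, —a→ n2
  n2 = a.(rec X. a.(0 + X) + a.a.X) :: —a→ n0
Trace ⟨b⟩ through P, begin at {m0}:
  [1] b ⇒ {m2}
  ✓ P
Trace ⟨b⟩ through Q, begin at {n0}:
  [1] b ⇒ ∅  — Q cannot continue

b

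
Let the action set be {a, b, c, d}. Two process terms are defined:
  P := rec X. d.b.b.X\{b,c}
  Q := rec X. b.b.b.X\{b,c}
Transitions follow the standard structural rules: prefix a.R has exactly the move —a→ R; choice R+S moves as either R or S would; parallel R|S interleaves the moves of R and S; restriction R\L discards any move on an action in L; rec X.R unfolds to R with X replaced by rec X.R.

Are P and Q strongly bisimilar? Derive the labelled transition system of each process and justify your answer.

NO

LTS(P): 5 reachable states
  m0 = rec X. d.b.b.X\{b,c} has moves —d→ m1
  m1 = b.b.(rec X. d.b.b.X\{b,c})\{b,c} has moves —b→ m2
  m2 = b.(rec X. d.b.b.X\{b,c})\{b,c} has moves —b→ m3
  m3 = (rec X. d.b.b.X\{b,c})\{b,c} has moves —d→ m4
  m4 = (b.b.(rec X. d.b.b.X\{b,c})\{b,c})\{b,c} has moves deadlocked
LTS(Q): 4 reachable states
  n0 = rec X. b.b.b.X\{b,c} has moves —b→ n1
  n1 = b.b.(rec X. b.b.b.X\{b,c})\{b,c} has moves —b→ n2
  n2 = b.(rec X. b.b.b.X\{b,c})\{b,c} has moves —b→ n3
  n3 = (rec X. b.b.b.X\{b,c})\{b,c} has moves deadlocked
Partition-refinement fixed point:
  B0 = {m0}
  B1 = {m1}
  B2 = {m2}
  B3 = {m3}
  B4 = {m4, n3}
  B5 = {n0}
  B6 = {n1}
  B7 = {n2}
m0 ∈ B0, n0 ∈ B5 → different blocks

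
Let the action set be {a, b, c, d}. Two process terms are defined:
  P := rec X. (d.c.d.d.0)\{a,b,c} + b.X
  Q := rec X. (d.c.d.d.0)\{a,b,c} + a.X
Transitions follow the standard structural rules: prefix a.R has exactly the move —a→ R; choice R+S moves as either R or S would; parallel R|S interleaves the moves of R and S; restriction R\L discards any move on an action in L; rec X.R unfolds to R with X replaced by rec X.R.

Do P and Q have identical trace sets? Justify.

NO — witness ⟨b⟩

LTS(P): 2 reachable states
  m0 = rec X. (d.c.d.d.0)\{a,b,c} + b.X | —b→ m0, —d→ m1
  m1 = (c.d.d.0)\{a,b,c} | ∅
LTS(Q): 2 reachable states
  n0 = rec X. (d.c.d.d.0)\{a,b,c} + a.X | —a→ n0, —d→ n1
  n1 = (c.d.d.0)\{a,b,c} | ∅
Trace ⟨b⟩ through P, begin at {m0}:
  [1] b ⇒ {m0}
  ✓ P
Trace ⟨b⟩ through Q, begin at {n0}:
  [1] b ⇒ ∅  — Q cannot continue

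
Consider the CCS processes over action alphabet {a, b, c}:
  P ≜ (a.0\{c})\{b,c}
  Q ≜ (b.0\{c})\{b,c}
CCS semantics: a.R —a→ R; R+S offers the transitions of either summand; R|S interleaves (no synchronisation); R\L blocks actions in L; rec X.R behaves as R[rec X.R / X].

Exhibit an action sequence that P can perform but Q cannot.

a

Reachable graph of P (2 states):
  u0 = (a.0\{c})\{b,c} ⊢ ··a··> u1
  u1 = 0\{c}\{b,c} ⊢ ∅
Reachable graph of Q (1 states):
  v0 = (b.0\{c})\{b,c} ⊢ ∅
Run σ = ⟨a⟩ on P: start {u0}
  [1] a ⇒ {u1}
  P completes σ.
Run σ = ⟨a⟩ on Q: start {v0}
  [1] a ⇒ no successor for Q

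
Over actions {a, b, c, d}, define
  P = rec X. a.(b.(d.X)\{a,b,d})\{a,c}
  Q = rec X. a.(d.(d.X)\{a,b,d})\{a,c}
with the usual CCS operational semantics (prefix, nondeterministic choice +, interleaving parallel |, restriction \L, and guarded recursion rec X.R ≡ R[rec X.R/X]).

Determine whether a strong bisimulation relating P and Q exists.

LTS(P): 3 reachable states
  u0 = rec X. a.(b.(d.X)\{a,b,d})\{a,c} → ··a··> u1
  u1 = (b.(d.(rec X. a.(b.(d.X)\{a,b,d})\{a,c}))\{a,b,d})\{a,c} → ··b··> u2
  u2 = (d.(rec X. a.(b.(d.X)\{a,b,d})\{a,c}))\{a,b,d}\{a,c} → deadlocked
LTS(Q): 3 reachable states
  v0 = rec X. a.(d.(d.X)\{a,b,d})\{a,c} → ··a··> v1
  v1 = (d.(d.(rec X. a.(d.(d.X)\{a,b,d})\{a,c}))\{a,b,d})\{a,c} → ··d··> v2
  v2 = (d.(rec X. a.(d.(d.X)\{a,b,d})\{a,c}))\{a,b,d}\{a,c} → deadlocked
Partition-refinement fixed point:
  B0 = {u0}
  B1 = {u1}
  B2 = {u2, v2}
  B3 = {v0}
  B4 = {v1}
u0 ∈ B0, v0 ∈ B3 → different blocks

NO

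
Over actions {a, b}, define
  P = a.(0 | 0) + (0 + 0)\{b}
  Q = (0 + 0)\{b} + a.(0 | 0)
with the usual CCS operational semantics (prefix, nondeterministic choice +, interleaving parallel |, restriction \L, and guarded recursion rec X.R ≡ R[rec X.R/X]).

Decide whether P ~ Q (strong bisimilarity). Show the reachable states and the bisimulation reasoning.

P's transition system — 2 states:
  u0 = a.(0 | 0) + (0 + 0)\{b} | -a-> u1
  u1 = 0 | 0 | deadlocked
Q's transition system — 2 states:
  v0 = (0 + 0)\{b} + a.(0 | 0) | -a-> v1
  v1 = 0 | 0 | deadlocked
Partition-refinement fixed point:
  B0 = {u0, v0}
  B1 = {u1, v1}
u0 ∈ B0, v0 ∈ B0 → same block

YES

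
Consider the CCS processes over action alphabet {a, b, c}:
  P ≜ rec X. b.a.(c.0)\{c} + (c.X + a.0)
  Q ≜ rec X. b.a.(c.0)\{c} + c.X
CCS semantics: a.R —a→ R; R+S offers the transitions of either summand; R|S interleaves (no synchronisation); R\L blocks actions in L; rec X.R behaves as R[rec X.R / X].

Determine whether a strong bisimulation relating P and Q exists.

NO

Reachable graph of P (4 states):
  s0 = rec X. b.a.(c.0)\{c} + (c.X + a.0) has moves —a→ s1, —b→ s2, —c→ s0
  s1 = 0 has moves deadlocked
  s2 = a.(c.0)\{c} has moves —a→ s3
  s3 = (c.0)\{c} has moves deadlocked
Reachable graph of Q (3 states):
  t0 = rec X. b.a.(c.0)\{c} + c.X has moves —b→ t1, —c→ t0
  t1 = a.(c.0)\{c} has moves —a→ t2
  t2 = (c.0)\{c} has moves deadlocked
Partition-refinement fixed point:
  B0 = {s0}
  B1 = {s1, s3, t2}
  B2 = {s2, t1}
  B3 = {t0}
s0 ∈ B0, t0 ∈ B3 → different blocks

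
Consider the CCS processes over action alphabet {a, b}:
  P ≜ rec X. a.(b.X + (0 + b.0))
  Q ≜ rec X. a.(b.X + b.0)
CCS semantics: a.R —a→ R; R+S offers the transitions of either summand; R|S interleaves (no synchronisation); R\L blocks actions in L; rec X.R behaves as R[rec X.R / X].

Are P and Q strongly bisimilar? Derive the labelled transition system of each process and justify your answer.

YES

Reachable graph of P (3 states):
  m0 = rec X. a.(b.X + (0 + b.0)) → —a→ m1
  m1 = b.(rec X. a.(b.X + (0 + b.0))) + (0 + b.0) → —b→ m0, —b→ m2
  m2 = 0 → (no moves)
Reachable graph of Q (3 states):
  n0 = rec X. a.(b.X + b.0) → —a→ n1
  n1 = b.(rec X. a.(b.X + b.0)) + b.0 → —b→ n0, —b→ n2
  n2 = 0 → (no moves)
Partition-refinement fixed point:
  B0 = {m0, n0}
  B1 = {m1, n1}
  B2 = {m2, n2}
m0 ∈ B0, n0 ∈ B0 → same block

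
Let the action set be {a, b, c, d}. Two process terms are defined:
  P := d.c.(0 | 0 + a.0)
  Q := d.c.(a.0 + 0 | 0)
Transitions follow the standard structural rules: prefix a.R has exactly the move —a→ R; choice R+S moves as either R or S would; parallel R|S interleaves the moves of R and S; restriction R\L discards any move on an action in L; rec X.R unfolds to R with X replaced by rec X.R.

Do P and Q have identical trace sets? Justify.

trace-equivalent

Reachable graph of P (4 states):
  s0 = d.c.(0 | 0 + a.0) ⊢ --d--▸ s1
  s1 = c.(0 | 0 + a.0) ⊢ --c--▸ s2
  s2 = 0 | 0 + a.0 ⊢ --a--▸ s3
  s3 = 0 ⊢ ∅
Reachable graph of Q (4 states):
  t0 = d.c.(a.0 + 0 | 0) ⊢ --d--▸ t1
  t1 = c.(a.0 + 0 | 0) ⊢ --c--▸ t2
  t2 = a.0 + 0 | 0 ⊢ --a--▸ t3
  t3 = 0 ⊢ ∅
Coarsest stable partition (strong bisimilarity classes):
  B0 = {s0, t0}
  B1 = {s1, t1}
  B2 = {s2, t2}
  B3 = {s3, t3}
s0 ∈ B0, t0 ∈ B0 → same block
Bisimilar ⇒ trace-equivalent.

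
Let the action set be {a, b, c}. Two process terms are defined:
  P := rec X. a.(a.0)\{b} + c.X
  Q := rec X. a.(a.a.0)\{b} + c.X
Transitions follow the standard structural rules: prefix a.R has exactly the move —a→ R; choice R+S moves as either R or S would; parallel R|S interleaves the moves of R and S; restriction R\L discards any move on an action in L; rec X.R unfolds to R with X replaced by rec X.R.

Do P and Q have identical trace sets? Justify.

NO — witness ⟨aaa⟩

P's transition system — 3 states:
  u0 = rec X. a.(a.0)\{b} + c.X has moves ··a··> u1, ··c··> u0
  u1 = (a.0)\{b} has moves ··a··> u2
  u2 = 0\{b} has moves ·
Q's transition system — 4 states:
  v0 = rec X. a.(a.a.0)\{b} + c.X has moves ··a··> v1, ··c··> v0
  v1 = (a.a.0)\{b} has moves ··a··> v2
  v2 = (a.0)\{b} has moves ··a··> v3
  v3 = 0\{b} has moves ·
Executing aaa from Q (initial set {v0}):
  after a @ step 1: {v1}
  after a @ step 2: {v2}
  after a @ step 3: {v3}
  — Q admits the full trace.
Executing aaa from P (initial set {u0}):
  after a @ step 1: {u1}
  after a @ step 2: {u2}
  after a @ step 3: no successor for P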